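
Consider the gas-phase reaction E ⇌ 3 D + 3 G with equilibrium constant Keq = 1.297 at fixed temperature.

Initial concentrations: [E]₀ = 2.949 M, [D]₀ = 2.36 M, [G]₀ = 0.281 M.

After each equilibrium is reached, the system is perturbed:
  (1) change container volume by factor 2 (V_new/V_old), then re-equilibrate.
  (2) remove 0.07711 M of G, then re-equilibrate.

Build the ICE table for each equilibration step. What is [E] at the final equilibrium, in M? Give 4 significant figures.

Q₀ = 0.0989 vs Keq = 1.297 ⇒ Q<K, forward
Step 1:
                  E         D         G
  Initial     2.949      2.36     0.281
  Change    -0.1001    0.3002    0.3002
  Equil       2.849      2.66    0.5812
  solve Keq expr → x = 0.1001; check Q = 1.297
Then change container volume by factor 2 (V_new/V_old).
Step 2:
                  E         D         G
  Initial     1.424      1.33    0.2906
  Change    -0.1324    0.3971    0.3971
  Equil       1.292     1.727    0.6877
  solve Keq expr → x = 0.1324; check Q = 1.297
Then remove 0.07711 M of G.
Step 3:
                  E         D         G
  Initial     1.292     1.727    0.6106
  Change    -0.0178   0.05341   0.05341
  Equil       1.274     1.781     0.664
  solve Keq expr → x = 0.0178; check Q = 1.297

[E]_eq = 1.274 M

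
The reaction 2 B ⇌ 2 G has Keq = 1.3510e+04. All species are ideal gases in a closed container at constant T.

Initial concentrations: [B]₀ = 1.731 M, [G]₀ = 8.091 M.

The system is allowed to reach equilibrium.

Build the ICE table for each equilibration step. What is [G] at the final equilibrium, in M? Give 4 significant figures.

Q₀ = 21.85 vs Keq = 1.3510e+04 ⇒ Q<K, forward
Step 1:
                  B         G
  I           1.731     8.091
  C          -1.647     1.647
  E         0.08378     9.738
  solve Keq expr → x = 0.8236; check Q = 1.3510e+04

[G]_eq = 9.738 M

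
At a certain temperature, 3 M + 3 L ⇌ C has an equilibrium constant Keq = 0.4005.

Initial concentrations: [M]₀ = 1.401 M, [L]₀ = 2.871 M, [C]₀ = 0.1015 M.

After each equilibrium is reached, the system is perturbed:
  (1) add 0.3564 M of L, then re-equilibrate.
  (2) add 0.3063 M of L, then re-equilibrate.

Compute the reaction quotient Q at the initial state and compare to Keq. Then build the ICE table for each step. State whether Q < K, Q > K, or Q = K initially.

Q₀ = 0.00156; Q < K (proceeds forward)

Q₀ = 0.00156 vs Keq = 0.4005 ⇒ Q<K, forward
Step 1:
                    M           L           C
  I             1.401       2.871      0.1015
  C           -0.8951     -0.8951      0.2984
  E            0.5059       1.976      0.3999
  solve Keq expr → x = 0.2984; check Q = 0.4005
Then add 0.3564 M of L.
Step 2:
                    M           L           C
  I            0.5059       2.332      0.3999
  C          -0.05907    -0.05907     0.01969
  E            0.4468       2.273      0.4196
  solve Keq expr → x = 0.01969; check Q = 0.4005
Then add 0.3063 M of L.
Step 3:
                    M           L           C
  I            0.4468       2.579      0.4196
  C          -0.04211    -0.04211     0.01404
  E            0.4047       2.537      0.4336
  solve Keq expr → x = 0.01404; check Q = 0.4005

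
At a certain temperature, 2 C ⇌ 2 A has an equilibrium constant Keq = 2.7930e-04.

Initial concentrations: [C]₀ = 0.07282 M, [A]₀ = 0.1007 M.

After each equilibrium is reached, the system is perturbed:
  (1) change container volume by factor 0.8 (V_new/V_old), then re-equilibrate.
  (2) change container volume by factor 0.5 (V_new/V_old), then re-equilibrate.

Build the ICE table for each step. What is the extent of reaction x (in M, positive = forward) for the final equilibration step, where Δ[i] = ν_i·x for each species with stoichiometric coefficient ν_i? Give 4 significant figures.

Q₀ = 1.912 vs Keq = 2.7930e-04 ⇒ Q>K, reverse
Step 1:
                  C         A
  Initial   0.07282    0.1007
  Change    0.09785  -0.09785
  Equil      0.1707  0.002852
  solve Keq expr → x = -0.04892; check Q = 2.7930e-04
Then change container volume by factor 0.8 (V_new/V_old).
Step 2:
                  C         A
  Initial    0.2133  0.003565
  Change          0         0
  Equil      0.2133  0.003565
  solve Keq expr → x = 0; check Q = 2.7930e-04
Then change container volume by factor 0.5 (V_new/V_old).
Step 3:
                  C         A
  Initial    0.4267  0.007131
  Change          0         0
  Equil      0.4267  0.007131
  solve Keq expr → x = 0; check Q = 2.7930e-04

x = 0 M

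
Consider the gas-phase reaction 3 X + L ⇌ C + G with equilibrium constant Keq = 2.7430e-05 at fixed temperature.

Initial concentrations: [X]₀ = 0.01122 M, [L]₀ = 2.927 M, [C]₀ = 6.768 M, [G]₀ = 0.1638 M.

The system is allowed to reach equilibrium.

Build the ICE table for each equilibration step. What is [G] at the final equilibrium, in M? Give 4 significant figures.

Q₀ = 2.6815e+05 vs Keq = 2.7430e-05 ⇒ Q>K, reverse
Step 1:
                  X         L         C         G
  I         0.01122     2.927     6.768    0.1638
  C          0.4914    0.1638   -0.1638   -0.1638
  E          0.5026     3.091     6.604 1.6300e-06
  solve Keq expr → x = -0.1638; check Q = 2.7430e-05

[G]_eq = 1.6300e-06 M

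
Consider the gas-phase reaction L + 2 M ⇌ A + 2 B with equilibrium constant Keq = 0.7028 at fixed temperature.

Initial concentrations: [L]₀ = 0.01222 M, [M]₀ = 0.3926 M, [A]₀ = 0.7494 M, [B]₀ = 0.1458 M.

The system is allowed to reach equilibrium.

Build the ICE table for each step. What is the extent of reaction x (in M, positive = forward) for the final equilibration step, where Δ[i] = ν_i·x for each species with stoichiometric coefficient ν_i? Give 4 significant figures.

Q₀ = 8.458 vs Keq = 0.7028 ⇒ Q>K, reverse
Step 1:
                  L         M         A         B
  Initial   0.01222    0.3926    0.7494    0.1458
  Change    0.02828   0.05656  -0.02828  -0.05656
  Equil      0.0405    0.4492    0.7211   0.08924
  solve Keq expr → x = -0.02828; check Q = 0.7028

x = -0.02828 M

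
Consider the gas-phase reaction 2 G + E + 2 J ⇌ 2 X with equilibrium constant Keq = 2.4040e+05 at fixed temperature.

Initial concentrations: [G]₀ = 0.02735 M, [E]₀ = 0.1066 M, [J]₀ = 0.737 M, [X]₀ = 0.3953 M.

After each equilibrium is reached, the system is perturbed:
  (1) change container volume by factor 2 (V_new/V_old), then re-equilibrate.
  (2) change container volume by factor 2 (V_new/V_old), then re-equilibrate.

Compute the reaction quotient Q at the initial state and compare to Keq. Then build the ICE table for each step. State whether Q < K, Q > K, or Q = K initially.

Q₀ = 3608; Q < K (proceeds forward)

Q₀ = 3608 vs Keq = 2.4040e+05 ⇒ Q<K, forward
Step 1:
                  G         E         J         X
  Initial   0.02735    0.1066     0.737    0.3953
  Change   -0.02346  -0.01173  -0.02346   0.02346
  Equil    0.003886   0.09487    0.7135    0.4188
  solve Keq expr → x = 0.01173; check Q = 2.4040e+05
Then change container volume by factor 2 (V_new/V_old).
Step 2:
                  G         E         J         X
  Initial  0.001943   0.04743    0.3568    0.2094
  Change   0.003324  0.001662  0.003324 -0.003324
  Equil    0.005267    0.0491    0.3601    0.2061
  solve Keq expr → x = -0.001662; check Q = 2.4040e+05
Then change container volume by factor 2 (V_new/V_old).
Step 3:
                  G         E         J         X
  Initial  0.002634   0.02455      0.18     0.103
  Change   0.004087  0.002043  0.004087 -0.004087
  Equil    0.006721   0.02659    0.1841   0.09894
  solve Keq expr → x = -0.002043; check Q = 2.4040e+05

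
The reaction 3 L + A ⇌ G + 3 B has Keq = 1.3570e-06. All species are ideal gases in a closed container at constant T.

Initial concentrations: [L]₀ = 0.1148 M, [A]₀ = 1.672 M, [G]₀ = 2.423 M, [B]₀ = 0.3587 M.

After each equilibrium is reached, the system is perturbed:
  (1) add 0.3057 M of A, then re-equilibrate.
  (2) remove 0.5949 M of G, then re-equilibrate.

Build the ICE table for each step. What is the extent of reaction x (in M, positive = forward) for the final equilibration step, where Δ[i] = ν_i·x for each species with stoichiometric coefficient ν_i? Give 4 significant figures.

Q₀ = 44.21 vs Keq = 1.3570e-06 ⇒ Q>K, reverse
Step 1:
                   L          A          G          B
  init        0.1148      1.672      2.423     0.3587
  Δ           0.3539      0.118     -0.118    -0.3539
  eq          0.4687       1.79      2.305    0.00477
  solve Keq expr → x = -0.118; check Q = 1.3570e-06
Then add 0.3057 M of A.
Step 2:
                   L          A          G          B
  init        0.4687      2.096      2.305    0.00477
  Δ       -2.5454e-04 -8.4847e-05 8.4847e-05 2.5454e-04
  eq          0.4685      2.096      2.305   0.005024
  solve Keq expr → x = 8.4847e-05; check Q = 1.3570e-06
Then remove 0.5949 M of G.
Step 3:
                   L          A          G          B
  init        0.4685      2.096       1.71   0.005024
  Δ       -5.1918e-04 -1.7306e-04 1.7306e-04 5.1918e-04
  eq           0.468      2.095       1.71   0.005544
  solve Keq expr → x = 1.7306e-04; check Q = 1.3570e-06

x = 1.7306e-04 M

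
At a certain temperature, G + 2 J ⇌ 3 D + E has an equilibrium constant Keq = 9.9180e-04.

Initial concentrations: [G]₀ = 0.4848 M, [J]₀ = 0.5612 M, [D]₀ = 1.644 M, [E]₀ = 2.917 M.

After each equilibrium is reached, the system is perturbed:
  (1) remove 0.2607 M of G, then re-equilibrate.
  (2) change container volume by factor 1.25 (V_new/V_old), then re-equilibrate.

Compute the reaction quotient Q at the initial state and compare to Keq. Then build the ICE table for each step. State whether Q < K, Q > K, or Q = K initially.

Q₀ = 84.89 vs Keq = 9.9180e-04 ⇒ Q>K, reverse
Step 1:
                  G         J         D         E
  Initial    0.4848    0.5612     1.644     2.917
  Change     0.5142     1.028    -1.543   -0.5142
  Equil       0.999      1.59    0.1014     2.403
  solve Keq expr → x = -0.5142; check Q = 9.9180e-04
Then remove 0.2607 M of G.
Step 2:
                  G         J         D         E
  Initial    0.7383      1.59    0.1014     2.403
  Change   0.003105  0.006209 -0.009314 -0.003105
  Equil      0.7414     1.596   0.09207       2.4
  solve Keq expr → x = -0.003105; check Q = 9.9180e-04
Then change container volume by factor 1.25 (V_new/V_old).
Step 3:
                  G         J         D         E
  Initial    0.5931     1.277   0.07365      1.92
  Change  -0.001811 -0.003621  0.005432  0.001811
  Equil      0.5913     1.273   0.07908     1.922
  solve Keq expr → x = 0.001811; check Q = 9.9180e-04

Q₀ = 84.89; Q > K (proceeds reverse)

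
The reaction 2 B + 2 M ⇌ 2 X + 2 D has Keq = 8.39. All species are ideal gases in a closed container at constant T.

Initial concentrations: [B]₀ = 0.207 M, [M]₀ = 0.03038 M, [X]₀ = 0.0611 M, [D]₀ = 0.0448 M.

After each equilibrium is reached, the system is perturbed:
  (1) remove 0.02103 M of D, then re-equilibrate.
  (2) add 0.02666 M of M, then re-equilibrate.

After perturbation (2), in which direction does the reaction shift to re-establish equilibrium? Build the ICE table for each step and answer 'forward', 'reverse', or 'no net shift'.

Direction: forward

Q₀ = 0.1895 vs Keq = 8.39 ⇒ Q<K, forward
Step 1:
                  B         M         X         D
  I           0.207   0.03038    0.0611    0.0448
  C        -0.02051  -0.02051   0.02051   0.02051
  E          0.1865  0.009868   0.08161   0.06531
  solve Keq expr → x = 0.01026; check Q = 8.39
Then remove 0.02103 M of D.
Step 2:
                  B         M         X         D
  I          0.1865  0.009868   0.08161   0.04428
  C       -0.002488 -0.002488  0.002488  0.002488
  E           0.184   0.00738    0.0841   0.04677
  solve Keq expr → x = 0.001244; check Q = 8.39
Then add 0.02666 M of M.
Step 3:
                  B         M         X         D
  I           0.184   0.03404    0.0841   0.04677
  C        -0.01959  -0.01959   0.01959   0.01959
  E          0.1644   0.01445    0.1037   0.06636
  solve Keq expr → x = 0.009795; check Q = 8.39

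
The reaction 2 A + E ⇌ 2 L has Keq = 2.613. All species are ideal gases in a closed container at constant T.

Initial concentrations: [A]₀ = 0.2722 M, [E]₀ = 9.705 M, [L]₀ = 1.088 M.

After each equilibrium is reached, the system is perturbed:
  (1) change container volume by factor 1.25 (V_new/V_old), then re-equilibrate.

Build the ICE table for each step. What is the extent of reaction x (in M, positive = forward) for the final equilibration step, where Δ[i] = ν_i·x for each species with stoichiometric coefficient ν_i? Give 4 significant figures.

Q₀ = 1.646 vs Keq = 2.613 ⇒ Q<K, forward
Step 1:
                  A         E         L
  I          0.2722     9.705     1.088
  C        -0.04662  -0.02331   0.04662
  E          0.2256     9.682     1.135
  solve Keq expr → x = 0.02331; check Q = 2.613
Then change container volume by factor 1.25 (V_new/V_old).
Step 2:
                  A         E         L
  I          0.1805     7.745    0.9077
  C         0.01734  0.008668  -0.01734
  E          0.1978     7.754    0.8904
  solve Keq expr → x = -0.008668; check Q = 2.613

x = -0.008668 M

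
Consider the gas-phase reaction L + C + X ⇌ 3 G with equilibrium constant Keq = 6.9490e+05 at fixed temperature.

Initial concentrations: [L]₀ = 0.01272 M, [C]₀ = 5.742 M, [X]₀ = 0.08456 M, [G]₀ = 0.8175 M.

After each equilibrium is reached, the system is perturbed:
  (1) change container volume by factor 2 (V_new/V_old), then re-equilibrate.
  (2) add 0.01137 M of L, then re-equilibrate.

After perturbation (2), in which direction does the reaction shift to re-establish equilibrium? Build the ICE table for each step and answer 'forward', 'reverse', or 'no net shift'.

Direction: forward

Q₀ = 88.46 vs Keq = 6.9490e+05 ⇒ Q<K, forward
Step 1:
                    L           C           X           G
  I           0.01272       5.742     0.08456      0.8175
  C          -0.01272    -0.01272    -0.01272     0.03815
  E        2.1902e-06       5.729     0.07184      0.8557
  solve Keq expr → x = 0.01272; check Q = 6.9490e+05
Then change container volume by factor 2 (V_new/V_old).
Step 2:
                    L           C           X           G
  I        1.0951e-06       2.865     0.03592      0.4278
  C                 0           0           0           0
  E        1.0951e-06       2.865     0.03592      0.4278
  solve Keq expr → x = 0; check Q = 6.9490e+05
Then add 0.01137 M of L.
Step 3:
                    L           C           X           G
  I           0.01137       2.865     0.03592      0.4278
  C          -0.01137    -0.01137    -0.01137     0.03411
  E        2.0248e-06       2.853     0.02455      0.4619
  solve Keq expr → x = 0.01137; check Q = 6.9490e+05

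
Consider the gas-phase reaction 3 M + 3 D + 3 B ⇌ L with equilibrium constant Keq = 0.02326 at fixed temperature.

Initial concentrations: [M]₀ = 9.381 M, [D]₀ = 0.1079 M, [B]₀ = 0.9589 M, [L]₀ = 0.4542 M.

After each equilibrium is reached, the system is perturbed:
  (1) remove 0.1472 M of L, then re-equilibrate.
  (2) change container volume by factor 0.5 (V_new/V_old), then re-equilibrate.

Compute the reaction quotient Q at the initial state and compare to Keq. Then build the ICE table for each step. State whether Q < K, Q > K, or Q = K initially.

Q₀ = 0.4967; Q > K (proceeds reverse)

Q₀ = 0.4967 vs Keq = 0.02326 ⇒ Q>K, reverse
Step 1:
                  M         D         B         L
  init        9.381    0.1079    0.9589    0.4542
  Δ          0.1403    0.1403    0.1403  -0.04675
  eq          9.521    0.2482     1.099    0.4074
  solve Keq expr → x = -0.04675; check Q = 0.02326
Then remove 0.1472 M of L.
Step 2:
                  M         D         B         L
  init        9.521    0.2482     1.099    0.2602
  Δ        -0.02619  -0.02619  -0.02619  0.008731
  eq          9.495     0.222     1.073     0.269
  solve Keq expr → x = 0.008731; check Q = 0.02326
Then change container volume by factor 0.5 (V_new/V_old).
Step 3:
                  M         D         B         L
  init        18.99    0.4439     2.146     0.538
  Δ         -0.3529   -0.3529   -0.3529    0.1176
  eq          18.64   0.09107     1.793    0.6556
  solve Keq expr → x = 0.1176; check Q = 0.02326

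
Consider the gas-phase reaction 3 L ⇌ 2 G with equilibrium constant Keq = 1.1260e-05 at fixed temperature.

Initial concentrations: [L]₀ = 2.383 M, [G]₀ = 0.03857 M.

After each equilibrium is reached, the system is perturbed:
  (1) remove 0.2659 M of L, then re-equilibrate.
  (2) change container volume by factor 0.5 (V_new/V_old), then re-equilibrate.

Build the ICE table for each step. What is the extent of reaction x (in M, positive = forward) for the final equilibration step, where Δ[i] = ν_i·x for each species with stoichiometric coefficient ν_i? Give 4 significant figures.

Q₀ = 1.0993e-04 vs Keq = 1.1260e-05 ⇒ Q>K, reverse
Step 1:
                   L          G
  I            2.383    0.03857
  C          0.03888   -0.02592
  E            2.422    0.01265
  solve Keq expr → x = -0.01296; check Q = 1.1260e-05
Then remove 0.2659 M of L.
Step 2:
                   L          G
  I            2.156    0.01265
  C         0.003004  -0.002002
  E            2.159    0.01064
  solve Keq expr → x = -0.001001; check Q = 1.1260e-05
Then change container volume by factor 0.5 (V_new/V_old).
Step 3:
                   L          G
  I            4.318    0.02129
  C         -0.01302   0.008682
  E            4.305    0.02997
  solve Keq expr → x = 0.004341; check Q = 1.1260e-05

x = 0.004341 M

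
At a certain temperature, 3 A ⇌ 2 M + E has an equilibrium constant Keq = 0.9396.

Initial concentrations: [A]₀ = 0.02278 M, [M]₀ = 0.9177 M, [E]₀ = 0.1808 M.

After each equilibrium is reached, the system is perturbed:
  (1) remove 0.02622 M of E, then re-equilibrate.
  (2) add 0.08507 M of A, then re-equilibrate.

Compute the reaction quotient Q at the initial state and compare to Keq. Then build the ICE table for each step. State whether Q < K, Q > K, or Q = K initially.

Q₀ = 1.2881e+04; Q > K (proceeds reverse)

Q₀ = 1.2881e+04 vs Keq = 0.9396 ⇒ Q>K, reverse
Step 1:
                    A           M           E
  I           0.02278      0.9177      0.1808
  C            0.3181     -0.2121      -0.106
  E            0.3409      0.7056     0.07476
  solve Keq expr → x = -0.106; check Q = 0.9396
Then remove 0.02622 M of E.
Step 2:
                    A           M           E
  I            0.3409      0.7056     0.04854
  C           -0.0249      0.0166      0.0083
  E             0.316      0.7222     0.05684
  solve Keq expr → x = 0.0083; check Q = 0.9396
Then add 0.08507 M of A.
Step 3:
                    A           M           E
  I            0.4011      0.7222     0.05684
  C          -0.04787     0.03191     0.01596
  E            0.3532      0.7541      0.0728
  solve Keq expr → x = 0.01596; check Q = 0.9396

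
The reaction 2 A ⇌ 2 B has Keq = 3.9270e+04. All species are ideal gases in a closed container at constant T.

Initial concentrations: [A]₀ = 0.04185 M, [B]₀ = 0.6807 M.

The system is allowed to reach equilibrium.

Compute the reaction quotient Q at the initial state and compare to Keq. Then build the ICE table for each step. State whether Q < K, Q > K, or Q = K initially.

Q₀ = 264.6 vs Keq = 3.9270e+04 ⇒ Q<K, forward
Step 1:
                  A         B
  init      0.04185    0.6807
  Δ        -0.03822   0.03822
  eq       0.003628    0.7189
  solve Keq expr → x = 0.01911; check Q = 3.9270e+04

Q₀ = 264.6; Q < K (proceeds forward)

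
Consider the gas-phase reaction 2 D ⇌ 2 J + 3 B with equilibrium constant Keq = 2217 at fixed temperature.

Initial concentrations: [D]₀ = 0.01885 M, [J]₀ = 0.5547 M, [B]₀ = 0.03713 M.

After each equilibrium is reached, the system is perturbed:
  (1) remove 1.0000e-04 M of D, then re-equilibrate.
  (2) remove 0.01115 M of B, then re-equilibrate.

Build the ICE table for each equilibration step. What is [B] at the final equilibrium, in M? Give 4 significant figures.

Q₀ = 0.04433 vs Keq = 2217 ⇒ Q<K, forward
Step 1:
                    D           J           B
  I           0.01885      0.5547     0.03713
  C          -0.01865     0.01865     0.02797
  E        2.0227e-04      0.5733      0.0651
  solve Keq expr → x = 0.009324; check Q = 2217
Then remove 1.0000e-04 M of D.
Step 2:
                    D           J           B
  I        1.0227e-04      0.5733      0.0651
  C        9.9272e-05 -9.9272e-05 -1.4891e-04
  E        2.0154e-04      0.5732     0.06495
  solve Keq expr → x = -4.9636e-05; check Q = 2217
Then remove 0.01115 M of B.
Step 3:
                    D           J           B
  I        2.0154e-04      0.5732      0.0538
  C       -4.9273e-05  4.9273e-05  7.3910e-05
  E        1.5226e-04      0.5733     0.05388
  solve Keq expr → x = 2.4637e-05; check Q = 2217

[B]_eq = 0.05388 M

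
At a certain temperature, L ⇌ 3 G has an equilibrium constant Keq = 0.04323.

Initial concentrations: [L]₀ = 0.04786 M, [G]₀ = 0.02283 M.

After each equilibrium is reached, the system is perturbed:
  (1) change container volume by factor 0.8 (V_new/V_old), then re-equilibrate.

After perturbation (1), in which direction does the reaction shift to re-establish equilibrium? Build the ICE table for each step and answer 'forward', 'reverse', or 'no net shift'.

Q₀ = 2.4863e-04 vs Keq = 0.04323 ⇒ Q<K, forward
Step 1:
                   L          G
  Initial    0.04786    0.02283
  Change     -0.0254    0.07619
  Equil      0.02246    0.09902
  solve Keq expr → x = 0.0254; check Q = 0.04323
Then change container volume by factor 0.8 (V_new/V_old).
Step 2:
                   L          G
  Initial    0.02808     0.1238
  Change    0.004064   -0.01219
  Equil      0.03214     0.1116
  solve Keq expr → x = -0.004064; check Q = 0.04323

Direction: reverse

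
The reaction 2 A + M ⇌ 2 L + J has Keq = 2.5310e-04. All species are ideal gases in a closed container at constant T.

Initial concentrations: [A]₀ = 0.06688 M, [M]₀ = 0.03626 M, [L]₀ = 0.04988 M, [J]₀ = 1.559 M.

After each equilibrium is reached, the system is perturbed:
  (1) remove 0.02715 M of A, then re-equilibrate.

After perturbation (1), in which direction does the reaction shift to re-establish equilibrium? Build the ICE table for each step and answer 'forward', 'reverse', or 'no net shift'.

Q₀ = 23.92 vs Keq = 2.5310e-04 ⇒ Q>K, reverse
Step 1:
                    A           M           L           J
  I           0.06688     0.03626     0.04988       1.559
  C           0.04951     0.02476    -0.04951    -0.02476
  E            0.1164     0.06102  3.6926e-04       1.534
  solve Keq expr → x = -0.02476; check Q = 2.5310e-04
Then remove 0.02715 M of A.
Step 2:
                    A           M           L           J
  I           0.08924     0.06102  3.6926e-04       1.534
  C        8.5761e-05  4.2881e-05 -8.5761e-05 -4.2881e-05
  E           0.08933     0.06106  2.8350e-04       1.534
  solve Keq expr → x = -4.2881e-05; check Q = 2.5310e-04

Direction: reverse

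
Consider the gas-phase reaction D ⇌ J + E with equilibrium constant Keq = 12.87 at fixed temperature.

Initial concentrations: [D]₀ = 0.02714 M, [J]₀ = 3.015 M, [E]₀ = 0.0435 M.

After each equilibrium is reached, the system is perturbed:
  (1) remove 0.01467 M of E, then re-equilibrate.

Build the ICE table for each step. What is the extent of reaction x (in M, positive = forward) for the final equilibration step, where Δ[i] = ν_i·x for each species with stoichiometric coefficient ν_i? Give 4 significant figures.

Q₀ = 4.832 vs Keq = 12.87 ⇒ Q<K, forward
Step 1:
                  D         J         E
  I         0.02714     3.015    0.0435
  C        -0.01368   0.01368   0.01368
  E         0.01346     3.029   0.05718
  solve Keq expr → x = 0.01368; check Q = 12.87
Then remove 0.01467 M of E.
Step 2:
                  D         J         E
  I         0.01346     3.029   0.04251
  C       -0.002787  0.002787  0.002787
  E         0.01067     3.031    0.0453
  solve Keq expr → x = 0.002787; check Q = 12.87

x = 0.002787 M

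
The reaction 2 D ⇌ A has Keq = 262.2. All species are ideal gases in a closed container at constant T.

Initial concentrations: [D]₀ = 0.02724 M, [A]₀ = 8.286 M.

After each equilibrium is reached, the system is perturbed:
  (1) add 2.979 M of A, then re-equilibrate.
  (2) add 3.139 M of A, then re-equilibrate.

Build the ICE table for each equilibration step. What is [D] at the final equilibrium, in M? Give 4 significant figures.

Q₀ = 1.1167e+04 vs Keq = 262.2 ⇒ Q>K, reverse
Step 1:
                    D           A
  Initial     0.02724       8.286
  Change       0.1497    -0.07486
  Equil         0.177       8.211
  solve Keq expr → x = -0.07486; check Q = 262.2
Then add 2.979 M of A.
Step 2:
                    D           A
  Initial       0.177       11.19
  Change      0.02949    -0.01474
  Equil        0.2065       11.18
  solve Keq expr → x = -0.01474; check Q = 262.2
Then add 3.139 M of A.
Step 3:
                    D           A
  Initial      0.2065       14.31
  Change      0.02709    -0.01355
  Equil        0.2335        14.3
  solve Keq expr → x = -0.01355; check Q = 262.2

[D]_eq = 0.2335 M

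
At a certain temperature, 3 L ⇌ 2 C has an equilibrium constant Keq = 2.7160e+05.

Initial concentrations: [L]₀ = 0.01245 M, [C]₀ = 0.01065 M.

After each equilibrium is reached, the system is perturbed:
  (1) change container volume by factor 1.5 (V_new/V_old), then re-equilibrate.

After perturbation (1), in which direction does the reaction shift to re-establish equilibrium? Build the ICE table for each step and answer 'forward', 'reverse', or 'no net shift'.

Direction: reverse

Q₀ = 58.77 vs Keq = 2.7160e+05 ⇒ Q<K, forward
Step 1:
                  L         C
  I         0.01245   0.01065
  C        -0.01138  0.007587
  E         0.00107   0.01824
  solve Keq expr → x = 0.003793; check Q = 2.7160e+05
Then change container volume by factor 1.5 (V_new/V_old).
Step 2:
                  L         C
  I       7.1323e-04   0.01216
  C       1.0022e-04 -6.6814e-05
  E       8.1345e-04   0.01209
  solve Keq expr → x = -3.3407e-05; check Q = 2.7160e+05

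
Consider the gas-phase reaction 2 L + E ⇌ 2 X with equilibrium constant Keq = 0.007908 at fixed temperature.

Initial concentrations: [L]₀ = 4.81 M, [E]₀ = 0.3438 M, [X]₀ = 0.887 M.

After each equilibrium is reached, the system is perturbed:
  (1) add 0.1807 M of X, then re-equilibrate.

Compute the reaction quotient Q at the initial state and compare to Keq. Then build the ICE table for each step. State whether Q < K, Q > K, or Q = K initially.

Q₀ = 0.09891 vs Keq = 0.007908 ⇒ Q>K, reverse
Step 1:
                  L         E         X
  I            4.81    0.3438     0.887
  C          0.5189    0.2595   -0.5189
  E           5.329    0.6033    0.3681
  solve Keq expr → x = -0.2595; check Q = 0.007908
Then add 0.1807 M of X.
Step 2:
                  L         E         X
  I           5.329    0.6033    0.5488
  C           0.148   0.07398    -0.148
  E           5.477    0.6772    0.4008
  solve Keq expr → x = -0.07398; check Q = 0.007908

Q₀ = 0.09891; Q > K (proceeds reverse)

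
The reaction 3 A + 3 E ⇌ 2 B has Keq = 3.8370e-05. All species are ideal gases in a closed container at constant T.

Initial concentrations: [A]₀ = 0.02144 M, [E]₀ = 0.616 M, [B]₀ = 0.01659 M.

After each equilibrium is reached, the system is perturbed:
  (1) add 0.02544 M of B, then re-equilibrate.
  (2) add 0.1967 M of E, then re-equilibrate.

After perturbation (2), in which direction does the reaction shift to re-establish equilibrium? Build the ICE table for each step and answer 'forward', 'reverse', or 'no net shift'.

Direction: forward

Q₀ = 119.5 vs Keq = 3.8370e-05 ⇒ Q>K, reverse
Step 1:
                    A           E           B
  Initial     0.02144       0.616     0.01659
  Change      0.02484     0.02484    -0.01656
  Equil       0.04628      0.6408  3.1635e-05
  solve Keq expr → x = -0.008279; check Q = 3.8370e-05
Then add 0.02544 M of B.
Step 2:
                    A           E           B
  Initial     0.04628      0.6408     0.02547
  Change      0.03808     0.03808    -0.02539
  Equil       0.08436      0.6789  8.4900e-05
  solve Keq expr → x = -0.01269; check Q = 3.8370e-05
Then add 0.1967 M of E.
Step 3:
                    A           E           B
  Initial     0.08436      0.8756  8.4900e-05
  Change  -5.8964e-05 -5.8964e-05  3.9309e-05
  Equil        0.0843      0.8756  1.2421e-04
  solve Keq expr → x = 1.9655e-05; check Q = 3.8370e-05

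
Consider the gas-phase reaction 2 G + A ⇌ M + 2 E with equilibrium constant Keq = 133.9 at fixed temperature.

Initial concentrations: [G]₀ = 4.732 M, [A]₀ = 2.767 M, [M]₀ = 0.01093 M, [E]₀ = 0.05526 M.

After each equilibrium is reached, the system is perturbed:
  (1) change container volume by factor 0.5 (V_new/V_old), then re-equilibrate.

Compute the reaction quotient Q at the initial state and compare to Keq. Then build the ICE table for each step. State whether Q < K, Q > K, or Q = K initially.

Q₀ = 5.3870e-07; Q < K (proceeds forward)

Q₀ = 5.3870e-07 vs Keq = 133.9 ⇒ Q<K, forward
Step 1:
                  G         A         M         E
  I           4.732     2.767   0.01093   0.05526
  C          -4.116    -2.058     2.058     4.116
  E          0.6158    0.7089     2.069     4.171
  solve Keq expr → x = 2.058; check Q = 133.9
Then change container volume by factor 0.5 (V_new/V_old).
Step 2:
                  G         A         M         E
  I           1.232     1.418     4.138     8.343
  C               0         0         0         0
  E           1.232     1.418     4.138     8.343
  solve Keq expr → x = 0; check Q = 133.9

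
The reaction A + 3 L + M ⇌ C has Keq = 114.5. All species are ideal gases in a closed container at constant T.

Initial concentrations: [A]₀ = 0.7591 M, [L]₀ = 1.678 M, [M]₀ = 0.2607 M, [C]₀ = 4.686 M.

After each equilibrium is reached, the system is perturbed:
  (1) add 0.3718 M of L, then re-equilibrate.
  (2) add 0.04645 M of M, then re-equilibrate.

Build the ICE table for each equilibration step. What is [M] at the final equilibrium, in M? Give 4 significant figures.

[M]_eq = 0.04367 M

Q₀ = 5.012 vs Keq = 114.5 ⇒ Q<K, forward
Step 1:
                   A          L          M          C
  Initial     0.7591      1.678     0.2607      4.686
  Change     -0.1999    -0.5996    -0.1999     0.1999
  Equil       0.5592      1.078    0.06084      4.886
  solve Keq expr → x = 0.1999; check Q = 114.5
Then add 0.3718 M of L.
Step 2:
                   A          L          M          C
  Initial     0.5592       1.45    0.06084      4.886
  Change    -0.02891   -0.08673   -0.02891    0.02891
  Equil       0.5303      1.363    0.03193      4.915
  solve Keq expr → x = 0.02891; check Q = 114.5
Then add 0.04645 M of M.
Step 3:
                   A          L          M          C
  Initial     0.5303      1.363    0.07838      4.915
  Change    -0.03471    -0.1041   -0.03471    0.03471
  Equil       0.4956      1.259    0.04367      4.949
  solve Keq expr → x = 0.03471; check Q = 114.5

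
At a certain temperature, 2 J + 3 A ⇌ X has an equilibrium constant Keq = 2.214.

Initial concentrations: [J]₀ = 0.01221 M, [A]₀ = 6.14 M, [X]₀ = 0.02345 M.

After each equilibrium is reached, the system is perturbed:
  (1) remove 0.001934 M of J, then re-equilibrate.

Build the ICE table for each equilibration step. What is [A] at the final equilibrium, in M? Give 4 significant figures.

Q₀ = 0.6795 vs Keq = 2.214 ⇒ Q<K, forward
Step 1:
                    J           A           X
  init        0.01221        6.14     0.02345
  Δ         -0.005076   -0.007614    0.002538
  eq         0.007134       6.132     0.02599
  solve Keq expr → x = 0.002538; check Q = 2.214
Then remove 0.001934 M of J.
Step 2:
                    J           A           X
  init         0.0052       6.132     0.02599
  Δ          0.001804    0.002707 -9.0221e-04
  eq         0.007005       6.135     0.02509
  solve Keq expr → x = -9.0221e-04; check Q = 2.214

[A]_eq = 6.135 M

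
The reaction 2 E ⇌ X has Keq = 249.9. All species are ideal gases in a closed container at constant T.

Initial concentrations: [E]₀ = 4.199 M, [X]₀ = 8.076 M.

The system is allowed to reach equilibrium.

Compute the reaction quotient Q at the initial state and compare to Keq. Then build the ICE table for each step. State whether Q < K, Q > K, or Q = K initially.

Q₀ = 0.458 vs Keq = 249.9 ⇒ Q<K, forward
Step 1:
                  E         X
  I           4.199     8.076
  C          -3.998     1.999
  E          0.2008     10.08
  solve Keq expr → x = 1.999; check Q = 249.9

Q₀ = 0.458; Q < K (proceeds forward)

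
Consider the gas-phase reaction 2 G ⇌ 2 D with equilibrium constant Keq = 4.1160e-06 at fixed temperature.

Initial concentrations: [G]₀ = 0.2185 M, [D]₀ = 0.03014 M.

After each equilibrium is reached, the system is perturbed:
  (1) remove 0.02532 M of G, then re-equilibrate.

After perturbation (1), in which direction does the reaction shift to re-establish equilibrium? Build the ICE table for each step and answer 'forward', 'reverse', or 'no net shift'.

Direction: reverse

Q₀ = 0.01903 vs Keq = 4.1160e-06 ⇒ Q>K, reverse
Step 1:
                  G         D
  Initial    0.2185   0.03014
  Change    0.02964  -0.02964
  Equil      0.2481 5.0342e-04
  solve Keq expr → x = -0.01482; check Q = 4.1160e-06
Then remove 0.02532 M of G.
Step 2:
                  G         D
  Initial    0.2228 5.0342e-04
  Change  5.1265e-05 -5.1265e-05
  Equil      0.2229 4.5215e-04
  solve Keq expr → x = -2.5633e-05; check Q = 4.1160e-06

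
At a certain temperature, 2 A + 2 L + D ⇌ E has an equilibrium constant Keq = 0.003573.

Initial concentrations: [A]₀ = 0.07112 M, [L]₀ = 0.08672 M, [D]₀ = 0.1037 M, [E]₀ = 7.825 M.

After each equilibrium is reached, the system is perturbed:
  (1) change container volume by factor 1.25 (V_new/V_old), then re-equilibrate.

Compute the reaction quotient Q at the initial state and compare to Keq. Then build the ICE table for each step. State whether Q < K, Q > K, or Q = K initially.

Q₀ = 1.9837e+06; Q > K (proceeds reverse)

Q₀ = 1.9837e+06 vs Keq = 0.003573 ⇒ Q>K, reverse
Step 1:
                   A          L          D          E
  init       0.07112    0.08672     0.1037      7.825
  Δ            4.861      4.861      2.431     -2.431
  eq           4.933      4.948      2.534      5.394
  solve Keq expr → x = -2.431; check Q = 0.003573
Then change container volume by factor 1.25 (V_new/V_old).
Step 2:
                   A          L          D          E
  init         3.946      3.959      2.028      4.315
  Δ           0.6971     0.6971     0.3485    -0.3485
  eq           4.643      4.656      2.376      3.967
  solve Keq expr → x = -0.3485; check Q = 0.003573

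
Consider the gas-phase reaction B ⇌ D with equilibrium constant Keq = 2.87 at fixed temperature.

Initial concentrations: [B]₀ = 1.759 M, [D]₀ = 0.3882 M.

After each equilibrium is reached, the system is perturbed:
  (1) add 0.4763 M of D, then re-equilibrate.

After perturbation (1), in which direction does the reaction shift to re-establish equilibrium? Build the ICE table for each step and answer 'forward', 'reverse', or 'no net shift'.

Direction: reverse

Q₀ = 0.2207 vs Keq = 2.87 ⇒ Q<K, forward
Step 1:
                  B         D
  Initial     1.759    0.3882
  Change     -1.204     1.204
  Equil      0.5548     1.592
  solve Keq expr → x = 1.204; check Q = 2.87
Then add 0.4763 M of D.
Step 2:
                  B         D
  Initial    0.5548     2.069
  Change     0.1231   -0.1231
  Equil      0.6779     1.946
  solve Keq expr → x = -0.1231; check Q = 2.87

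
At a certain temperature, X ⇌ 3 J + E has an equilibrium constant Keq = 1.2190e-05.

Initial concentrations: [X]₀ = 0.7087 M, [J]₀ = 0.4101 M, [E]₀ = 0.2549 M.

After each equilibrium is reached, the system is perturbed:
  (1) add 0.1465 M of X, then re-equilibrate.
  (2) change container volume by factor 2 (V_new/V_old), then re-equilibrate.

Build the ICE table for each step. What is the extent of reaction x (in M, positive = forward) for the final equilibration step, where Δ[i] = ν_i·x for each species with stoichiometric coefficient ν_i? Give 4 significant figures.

Q₀ = 0.02481 vs Keq = 1.2190e-05 ⇒ Q>K, reverse
Step 1:
                    X           J           E
  I            0.7087      0.4101      0.2549
  C            0.1225     -0.3676     -0.1225
  E            0.8312     0.04246      0.1324
  solve Keq expr → x = -0.1225; check Q = 1.2190e-05
Then add 0.1465 M of X.
Step 2:
                    X           J           E
  I            0.9777     0.04246      0.1324
  C       -7.5481e-04    0.002264  7.5481e-04
  E             0.977     0.04473      0.1331
  solve Keq expr → x = 7.5481e-04; check Q = 1.2190e-05
Then change container volume by factor 2 (V_new/V_old).
Step 3:
                    X           J           E
  I            0.4885     0.02236     0.06655
  C         -0.006904     0.02071    0.006904
  E            0.4816     0.04307     0.07346
  solve Keq expr → x = 0.006904; check Q = 1.2190e-05

x = 0.006904 M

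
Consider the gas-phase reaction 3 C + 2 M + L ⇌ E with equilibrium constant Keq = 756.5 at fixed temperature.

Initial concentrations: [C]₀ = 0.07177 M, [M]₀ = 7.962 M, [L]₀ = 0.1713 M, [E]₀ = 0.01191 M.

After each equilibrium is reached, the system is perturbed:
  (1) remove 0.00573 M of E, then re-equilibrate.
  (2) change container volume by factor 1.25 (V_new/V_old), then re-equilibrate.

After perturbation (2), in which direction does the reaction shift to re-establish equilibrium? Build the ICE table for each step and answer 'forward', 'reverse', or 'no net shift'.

Direction: reverse

Q₀ = 2.967 vs Keq = 756.5 ⇒ Q<K, forward
Step 1:
                    C           M           L           E
  init        0.07177       7.962      0.1713     0.01191
  Δ          -0.05564    -0.03709    -0.01855     0.01855
  eq          0.01613       7.925      0.1528     0.03046
  solve Keq expr → x = 0.01855; check Q = 756.5
Then remove 0.00573 M of E.
Step 2:
                    C           M           L           E
  init        0.01613       7.925      0.1528     0.02473
  Δ         -0.001003 -6.6877e-04 -3.3438e-04  3.3438e-04
  eq          0.01513       7.924      0.1524     0.02506
  solve Keq expr → x = 3.3438e-04; check Q = 756.5
Then change container volume by factor 1.25 (V_new/V_old).
Step 3:
                    C           M           L           E
  init         0.0121       6.339      0.1219     0.02005
  Δ          0.004882    0.003255    0.001627   -0.001627
  eq          0.01698       6.343      0.1236     0.01842
  solve Keq expr → x = -0.001627; check Q = 756.5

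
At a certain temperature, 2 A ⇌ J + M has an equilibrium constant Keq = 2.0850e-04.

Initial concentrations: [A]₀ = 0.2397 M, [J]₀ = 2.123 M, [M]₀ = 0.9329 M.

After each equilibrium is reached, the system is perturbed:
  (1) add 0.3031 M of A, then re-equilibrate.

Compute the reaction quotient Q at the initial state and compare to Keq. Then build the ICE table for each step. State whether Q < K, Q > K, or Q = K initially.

Q₀ = 34.47; Q > K (proceeds reverse)

Q₀ = 34.47 vs Keq = 2.0850e-04 ⇒ Q>K, reverse
Step 1:
                  A         J         M
  Initial    0.2397     2.123    0.9329
  Change      1.864   -0.9321   -0.9321
  Equil       2.104     1.191 7.7502e-04
  solve Keq expr → x = -0.9321; check Q = 2.0850e-04
Then add 0.3031 M of A.
Step 2:
                  A         J         M
  Initial     2.407     1.191 7.7502e-04
  Change  -4.7756e-04 2.3878e-04 2.3878e-04
  Equil       2.407     1.191  0.001014
  solve Keq expr → x = 2.3878e-04; check Q = 2.0850e-04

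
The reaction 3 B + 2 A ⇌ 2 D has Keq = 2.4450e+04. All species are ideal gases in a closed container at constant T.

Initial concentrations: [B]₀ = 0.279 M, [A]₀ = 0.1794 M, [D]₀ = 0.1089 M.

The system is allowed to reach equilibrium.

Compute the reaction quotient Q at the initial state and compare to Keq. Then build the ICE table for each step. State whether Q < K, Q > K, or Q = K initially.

Q₀ = 16.97 vs Keq = 2.4450e+04 ⇒ Q<K, forward
Step 1:
                  B         A         D
  I           0.279    0.1794    0.1089
  C         -0.1877   -0.1251    0.1251
  E         0.09129   0.05426     0.234
  solve Keq expr → x = 0.06257; check Q = 2.4450e+04

Q₀ = 16.97; Q < K (proceeds forward)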